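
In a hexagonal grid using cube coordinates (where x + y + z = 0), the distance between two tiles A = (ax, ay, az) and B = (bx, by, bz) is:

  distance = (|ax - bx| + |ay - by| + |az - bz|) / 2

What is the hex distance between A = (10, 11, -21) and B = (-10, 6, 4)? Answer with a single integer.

|ax - bx| = |10 - (-10)| = 20
|ay - by| = |11 - 6| = 5
|az - bz| = |-21 - 4| = 25
distance = (20 + 5 + 25) / 2 = 50 / 2 = 25

Answer: 25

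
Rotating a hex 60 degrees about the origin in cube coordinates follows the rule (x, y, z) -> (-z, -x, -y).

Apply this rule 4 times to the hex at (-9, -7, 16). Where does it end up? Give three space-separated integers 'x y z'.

Start: (-9, -7, 16)
Step 1: (-9, -7, 16) -> (-(16), -(-9), -(-7)) = (-16, 9, 7)
Step 2: (-16, 9, 7) -> (-(7), -(-16), -(9)) = (-7, 16, -9)
Step 3: (-7, 16, -9) -> (-(-9), -(-7), -(16)) = (9, 7, -16)
Step 4: (9, 7, -16) -> (-(-16), -(9), -(7)) = (16, -9, -7)

Answer: 16 -9 -7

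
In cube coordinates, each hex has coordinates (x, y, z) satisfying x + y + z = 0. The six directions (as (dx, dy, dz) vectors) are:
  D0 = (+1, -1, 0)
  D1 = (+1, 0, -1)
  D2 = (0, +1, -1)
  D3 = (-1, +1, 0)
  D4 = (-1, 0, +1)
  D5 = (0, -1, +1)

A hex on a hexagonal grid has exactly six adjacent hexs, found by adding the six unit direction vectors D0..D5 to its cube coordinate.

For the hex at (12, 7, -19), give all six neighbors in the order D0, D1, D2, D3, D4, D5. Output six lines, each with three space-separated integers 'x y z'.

Answer: 13 6 -19
13 7 -20
12 8 -20
11 8 -19
11 7 -18
12 6 -18

Derivation:
Center: (12, 7, -19). Add each direction:
  D0: (12, 7, -19) + (1, -1, 0) = (13, 6, -19)
  D1: (12, 7, -19) + (1, 0, -1) = (13, 7, -20)
  D2: (12, 7, -19) + (0, 1, -1) = (12, 8, -20)
  D3: (12, 7, -19) + (-1, 1, 0) = (11, 8, -19)
  D4: (12, 7, -19) + (-1, 0, 1) = (11, 7, -18)
  D5: (12, 7, -19) + (0, -1, 1) = (12, 6, -18)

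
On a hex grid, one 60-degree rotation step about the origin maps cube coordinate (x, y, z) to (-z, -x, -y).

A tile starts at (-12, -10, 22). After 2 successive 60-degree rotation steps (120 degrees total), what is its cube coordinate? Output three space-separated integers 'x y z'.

Answer: -10 22 -12

Derivation:
Start: (-12, -10, 22)
Step 1: (-12, -10, 22) -> (-(22), -(-12), -(-10)) = (-22, 12, 10)
Step 2: (-22, 12, 10) -> (-(10), -(-22), -(12)) = (-10, 22, -12)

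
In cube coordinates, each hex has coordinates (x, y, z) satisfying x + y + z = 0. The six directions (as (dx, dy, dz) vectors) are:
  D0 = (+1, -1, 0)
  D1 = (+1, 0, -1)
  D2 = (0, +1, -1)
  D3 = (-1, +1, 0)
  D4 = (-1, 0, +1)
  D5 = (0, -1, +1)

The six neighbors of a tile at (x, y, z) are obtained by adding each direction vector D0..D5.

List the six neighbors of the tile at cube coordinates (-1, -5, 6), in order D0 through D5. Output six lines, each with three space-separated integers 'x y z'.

Center: (-1, -5, 6). Add each direction:
  D0: (-1, -5, 6) + (1, -1, 0) = (0, -6, 6)
  D1: (-1, -5, 6) + (1, 0, -1) = (0, -5, 5)
  D2: (-1, -5, 6) + (0, 1, -1) = (-1, -4, 5)
  D3: (-1, -5, 6) + (-1, 1, 0) = (-2, -4, 6)
  D4: (-1, -5, 6) + (-1, 0, 1) = (-2, -5, 7)
  D5: (-1, -5, 6) + (0, -1, 1) = (-1, -6, 7)

Answer: 0 -6 6
0 -5 5
-1 -4 5
-2 -4 6
-2 -5 7
-1 -6 7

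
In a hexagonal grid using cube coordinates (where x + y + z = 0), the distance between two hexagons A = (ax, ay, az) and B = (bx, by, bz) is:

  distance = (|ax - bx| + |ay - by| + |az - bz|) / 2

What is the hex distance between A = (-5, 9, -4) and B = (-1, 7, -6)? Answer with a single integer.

Answer: 4

Derivation:
|ax - bx| = |-5 - (-1)| = 4
|ay - by| = |9 - 7| = 2
|az - bz| = |-4 - (-6)| = 2
distance = (4 + 2 + 2) / 2 = 8 / 2 = 4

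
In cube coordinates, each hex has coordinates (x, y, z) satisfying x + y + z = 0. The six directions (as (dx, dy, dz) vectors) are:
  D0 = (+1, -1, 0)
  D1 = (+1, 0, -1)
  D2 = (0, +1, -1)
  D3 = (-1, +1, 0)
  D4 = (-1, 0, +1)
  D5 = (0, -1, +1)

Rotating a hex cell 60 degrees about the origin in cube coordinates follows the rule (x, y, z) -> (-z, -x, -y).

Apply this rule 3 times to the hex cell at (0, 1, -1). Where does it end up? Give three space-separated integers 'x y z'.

Answer: 0 -1 1

Derivation:
Start: (0, 1, -1)
Step 1: (0, 1, -1) -> (-(-1), -(0), -(1)) = (1, 0, -1)
Step 2: (1, 0, -1) -> (-(-1), -(1), -(0)) = (1, -1, 0)
Step 3: (1, -1, 0) -> (-(0), -(1), -(-1)) = (0, -1, 1)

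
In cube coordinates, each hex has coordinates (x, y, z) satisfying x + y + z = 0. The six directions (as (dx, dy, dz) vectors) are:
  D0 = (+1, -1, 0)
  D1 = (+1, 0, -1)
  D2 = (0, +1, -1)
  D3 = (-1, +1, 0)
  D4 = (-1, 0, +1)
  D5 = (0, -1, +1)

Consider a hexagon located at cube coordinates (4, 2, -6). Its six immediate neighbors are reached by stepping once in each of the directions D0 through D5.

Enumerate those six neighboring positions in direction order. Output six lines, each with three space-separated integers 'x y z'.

Answer: 5 1 -6
5 2 -7
4 3 -7
3 3 -6
3 2 -5
4 1 -5

Derivation:
Center: (4, 2, -6). Add each direction:
  D0: (4, 2, -6) + (1, -1, 0) = (5, 1, -6)
  D1: (4, 2, -6) + (1, 0, -1) = (5, 2, -7)
  D2: (4, 2, -6) + (0, 1, -1) = (4, 3, -7)
  D3: (4, 2, -6) + (-1, 1, 0) = (3, 3, -6)
  D4: (4, 2, -6) + (-1, 0, 1) = (3, 2, -5)
  D5: (4, 2, -6) + (0, -1, 1) = (4, 1, -5)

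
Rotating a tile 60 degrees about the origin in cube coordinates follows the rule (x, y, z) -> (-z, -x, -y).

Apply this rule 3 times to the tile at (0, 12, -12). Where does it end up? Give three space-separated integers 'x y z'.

Answer: 0 -12 12

Derivation:
Start: (0, 12, -12)
Step 1: (0, 12, -12) -> (-(-12), -(0), -(12)) = (12, 0, -12)
Step 2: (12, 0, -12) -> (-(-12), -(12), -(0)) = (12, -12, 0)
Step 3: (12, -12, 0) -> (-(0), -(12), -(-12)) = (0, -12, 12)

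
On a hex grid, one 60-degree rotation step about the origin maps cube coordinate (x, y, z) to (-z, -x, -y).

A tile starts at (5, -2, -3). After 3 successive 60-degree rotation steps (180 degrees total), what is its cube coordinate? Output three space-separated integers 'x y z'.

Answer: -5 2 3

Derivation:
Start: (5, -2, -3)
Step 1: (5, -2, -3) -> (-(-3), -(5), -(-2)) = (3, -5, 2)
Step 2: (3, -5, 2) -> (-(2), -(3), -(-5)) = (-2, -3, 5)
Step 3: (-2, -3, 5) -> (-(5), -(-2), -(-3)) = (-5, 2, 3)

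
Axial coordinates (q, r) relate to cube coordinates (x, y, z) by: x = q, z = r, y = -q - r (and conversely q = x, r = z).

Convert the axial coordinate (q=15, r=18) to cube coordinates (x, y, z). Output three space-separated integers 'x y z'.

x = q = 15
z = r = 18
y = -x - z = -(15) - (18) = -33

Answer: 15 -33 18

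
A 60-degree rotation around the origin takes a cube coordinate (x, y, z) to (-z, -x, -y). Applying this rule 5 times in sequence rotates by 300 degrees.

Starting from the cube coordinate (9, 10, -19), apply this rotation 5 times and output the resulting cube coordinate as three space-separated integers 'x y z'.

Start: (9, 10, -19)
Step 1: (9, 10, -19) -> (-(-19), -(9), -(10)) = (19, -9, -10)
Step 2: (19, -9, -10) -> (-(-10), -(19), -(-9)) = (10, -19, 9)
Step 3: (10, -19, 9) -> (-(9), -(10), -(-19)) = (-9, -10, 19)
Step 4: (-9, -10, 19) -> (-(19), -(-9), -(-10)) = (-19, 9, 10)
Step 5: (-19, 9, 10) -> (-(10), -(-19), -(9)) = (-10, 19, -9)

Answer: -10 19 -9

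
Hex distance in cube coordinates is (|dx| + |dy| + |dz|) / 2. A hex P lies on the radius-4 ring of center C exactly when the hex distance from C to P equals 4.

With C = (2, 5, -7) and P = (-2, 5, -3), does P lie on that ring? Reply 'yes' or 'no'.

|px - cx| = |-2 - 2| = 4
|py - cy| = |5 - 5| = 0
|pz - cz| = |-3 - (-7)| = 4
distance = (4+0+4)/2 = 8/2 = 4
radius = 4; distance == radius -> yes

Answer: yes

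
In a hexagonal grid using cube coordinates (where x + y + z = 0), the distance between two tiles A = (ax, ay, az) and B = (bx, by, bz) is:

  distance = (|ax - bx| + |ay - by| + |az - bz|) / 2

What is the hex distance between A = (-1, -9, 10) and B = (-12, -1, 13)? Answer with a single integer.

|ax - bx| = |-1 - (-12)| = 11
|ay - by| = |-9 - (-1)| = 8
|az - bz| = |10 - 13| = 3
distance = (11 + 8 + 3) / 2 = 22 / 2 = 11

Answer: 11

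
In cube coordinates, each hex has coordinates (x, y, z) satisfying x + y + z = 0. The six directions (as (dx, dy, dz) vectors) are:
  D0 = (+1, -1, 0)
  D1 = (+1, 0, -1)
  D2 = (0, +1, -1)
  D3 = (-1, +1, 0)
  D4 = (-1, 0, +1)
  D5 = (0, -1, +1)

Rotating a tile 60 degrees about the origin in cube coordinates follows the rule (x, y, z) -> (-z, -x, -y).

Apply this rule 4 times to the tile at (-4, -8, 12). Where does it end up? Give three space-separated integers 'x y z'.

Start: (-4, -8, 12)
Step 1: (-4, -8, 12) -> (-(12), -(-4), -(-8)) = (-12, 4, 8)
Step 2: (-12, 4, 8) -> (-(8), -(-12), -(4)) = (-8, 12, -4)
Step 3: (-8, 12, -4) -> (-(-4), -(-8), -(12)) = (4, 8, -12)
Step 4: (4, 8, -12) -> (-(-12), -(4), -(8)) = (12, -4, -8)

Answer: 12 -4 -8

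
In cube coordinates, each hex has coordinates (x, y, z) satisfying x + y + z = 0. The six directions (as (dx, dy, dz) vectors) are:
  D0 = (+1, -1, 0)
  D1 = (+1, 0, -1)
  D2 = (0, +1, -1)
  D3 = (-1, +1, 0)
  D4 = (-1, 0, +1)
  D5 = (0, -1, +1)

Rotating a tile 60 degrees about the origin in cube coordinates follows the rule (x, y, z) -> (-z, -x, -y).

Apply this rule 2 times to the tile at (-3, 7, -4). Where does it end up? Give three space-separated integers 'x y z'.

Start: (-3, 7, -4)
Step 1: (-3, 7, -4) -> (-(-4), -(-3), -(7)) = (4, 3, -7)
Step 2: (4, 3, -7) -> (-(-7), -(4), -(3)) = (7, -4, -3)

Answer: 7 -4 -3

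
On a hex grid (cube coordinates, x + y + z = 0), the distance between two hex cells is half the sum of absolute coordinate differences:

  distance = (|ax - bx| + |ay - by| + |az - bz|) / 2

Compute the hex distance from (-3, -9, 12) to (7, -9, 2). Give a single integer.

Answer: 10

Derivation:
|ax - bx| = |-3 - 7| = 10
|ay - by| = |-9 - (-9)| = 0
|az - bz| = |12 - 2| = 10
distance = (10 + 0 + 10) / 2 = 20 / 2 = 10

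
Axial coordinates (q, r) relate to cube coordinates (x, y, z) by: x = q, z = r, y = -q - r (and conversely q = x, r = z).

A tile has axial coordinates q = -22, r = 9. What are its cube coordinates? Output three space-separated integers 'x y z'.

x = q = -22
z = r = 9
y = -x - z = -(-22) - (9) = 13

Answer: -22 13 9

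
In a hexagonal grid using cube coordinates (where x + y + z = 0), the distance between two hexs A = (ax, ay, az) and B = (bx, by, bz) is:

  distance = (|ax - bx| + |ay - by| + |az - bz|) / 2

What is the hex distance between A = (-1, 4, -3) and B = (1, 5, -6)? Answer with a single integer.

|ax - bx| = |-1 - 1| = 2
|ay - by| = |4 - 5| = 1
|az - bz| = |-3 - (-6)| = 3
distance = (2 + 1 + 3) / 2 = 6 / 2 = 3

Answer: 3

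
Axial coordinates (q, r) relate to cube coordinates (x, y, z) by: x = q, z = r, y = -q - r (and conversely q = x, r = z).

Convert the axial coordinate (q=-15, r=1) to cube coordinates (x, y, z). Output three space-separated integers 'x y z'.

Answer: -15 14 1

Derivation:
x = q = -15
z = r = 1
y = -x - z = -(-15) - (1) = 14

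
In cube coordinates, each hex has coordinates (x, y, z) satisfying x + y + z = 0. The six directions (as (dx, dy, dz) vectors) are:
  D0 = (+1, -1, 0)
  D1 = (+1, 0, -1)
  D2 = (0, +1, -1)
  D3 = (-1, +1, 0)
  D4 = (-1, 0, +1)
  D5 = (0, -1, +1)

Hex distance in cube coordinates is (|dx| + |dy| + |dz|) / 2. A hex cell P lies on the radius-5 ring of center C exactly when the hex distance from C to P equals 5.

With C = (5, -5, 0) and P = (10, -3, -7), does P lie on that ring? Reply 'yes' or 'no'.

|px - cx| = |10 - 5| = 5
|py - cy| = |-3 - (-5)| = 2
|pz - cz| = |-7 - 0| = 7
distance = (5+2+7)/2 = 14/2 = 7
radius = 5; distance != radius -> no

Answer: no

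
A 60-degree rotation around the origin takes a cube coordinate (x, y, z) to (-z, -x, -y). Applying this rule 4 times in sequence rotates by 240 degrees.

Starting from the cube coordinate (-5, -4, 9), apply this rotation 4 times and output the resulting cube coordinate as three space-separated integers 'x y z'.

Start: (-5, -4, 9)
Step 1: (-5, -4, 9) -> (-(9), -(-5), -(-4)) = (-9, 5, 4)
Step 2: (-9, 5, 4) -> (-(4), -(-9), -(5)) = (-4, 9, -5)
Step 3: (-4, 9, -5) -> (-(-5), -(-4), -(9)) = (5, 4, -9)
Step 4: (5, 4, -9) -> (-(-9), -(5), -(4)) = (9, -5, -4)

Answer: 9 -5 -4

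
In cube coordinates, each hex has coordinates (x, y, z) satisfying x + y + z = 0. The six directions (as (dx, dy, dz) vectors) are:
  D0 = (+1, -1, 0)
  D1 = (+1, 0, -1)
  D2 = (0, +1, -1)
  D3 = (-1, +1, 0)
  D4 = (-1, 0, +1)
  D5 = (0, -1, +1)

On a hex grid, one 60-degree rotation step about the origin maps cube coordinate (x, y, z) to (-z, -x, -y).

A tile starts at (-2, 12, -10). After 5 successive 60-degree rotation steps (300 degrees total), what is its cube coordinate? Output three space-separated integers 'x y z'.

Start: (-2, 12, -10)
Step 1: (-2, 12, -10) -> (-(-10), -(-2), -(12)) = (10, 2, -12)
Step 2: (10, 2, -12) -> (-(-12), -(10), -(2)) = (12, -10, -2)
Step 3: (12, -10, -2) -> (-(-2), -(12), -(-10)) = (2, -12, 10)
Step 4: (2, -12, 10) -> (-(10), -(2), -(-12)) = (-10, -2, 12)
Step 5: (-10, -2, 12) -> (-(12), -(-10), -(-2)) = (-12, 10, 2)

Answer: -12 10 2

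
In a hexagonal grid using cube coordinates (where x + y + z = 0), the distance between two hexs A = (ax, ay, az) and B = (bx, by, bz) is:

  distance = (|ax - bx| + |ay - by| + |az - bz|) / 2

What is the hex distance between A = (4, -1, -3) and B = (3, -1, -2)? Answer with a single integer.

|ax - bx| = |4 - 3| = 1
|ay - by| = |-1 - (-1)| = 0
|az - bz| = |-3 - (-2)| = 1
distance = (1 + 0 + 1) / 2 = 2 / 2 = 1

Answer: 1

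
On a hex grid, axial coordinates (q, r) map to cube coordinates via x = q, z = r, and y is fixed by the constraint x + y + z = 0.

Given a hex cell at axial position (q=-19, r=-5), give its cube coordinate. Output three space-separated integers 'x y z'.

x = q = -19
z = r = -5
y = -x - z = -(-19) - (-5) = 24

Answer: -19 24 -5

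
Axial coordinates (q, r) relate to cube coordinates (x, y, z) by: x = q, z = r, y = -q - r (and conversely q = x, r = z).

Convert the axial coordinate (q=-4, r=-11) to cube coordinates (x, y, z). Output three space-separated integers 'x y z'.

x = q = -4
z = r = -11
y = -x - z = -(-4) - (-11) = 15

Answer: -4 15 -11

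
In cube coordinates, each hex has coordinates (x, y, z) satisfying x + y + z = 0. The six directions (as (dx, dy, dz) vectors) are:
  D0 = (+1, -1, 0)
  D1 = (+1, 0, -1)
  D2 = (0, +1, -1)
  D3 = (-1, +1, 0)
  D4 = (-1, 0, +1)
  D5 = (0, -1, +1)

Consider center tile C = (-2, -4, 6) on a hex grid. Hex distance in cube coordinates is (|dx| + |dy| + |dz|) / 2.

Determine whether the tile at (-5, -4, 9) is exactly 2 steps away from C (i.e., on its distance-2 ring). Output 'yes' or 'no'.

|px - cx| = |-5 - (-2)| = 3
|py - cy| = |-4 - (-4)| = 0
|pz - cz| = |9 - 6| = 3
distance = (3+0+3)/2 = 6/2 = 3
radius = 2; distance != radius -> no

Answer: no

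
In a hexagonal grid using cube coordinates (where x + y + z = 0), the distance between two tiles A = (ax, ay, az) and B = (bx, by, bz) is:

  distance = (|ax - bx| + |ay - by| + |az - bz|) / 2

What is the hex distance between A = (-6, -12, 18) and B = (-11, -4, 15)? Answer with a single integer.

|ax - bx| = |-6 - (-11)| = 5
|ay - by| = |-12 - (-4)| = 8
|az - bz| = |18 - 15| = 3
distance = (5 + 8 + 3) / 2 = 16 / 2 = 8

Answer: 8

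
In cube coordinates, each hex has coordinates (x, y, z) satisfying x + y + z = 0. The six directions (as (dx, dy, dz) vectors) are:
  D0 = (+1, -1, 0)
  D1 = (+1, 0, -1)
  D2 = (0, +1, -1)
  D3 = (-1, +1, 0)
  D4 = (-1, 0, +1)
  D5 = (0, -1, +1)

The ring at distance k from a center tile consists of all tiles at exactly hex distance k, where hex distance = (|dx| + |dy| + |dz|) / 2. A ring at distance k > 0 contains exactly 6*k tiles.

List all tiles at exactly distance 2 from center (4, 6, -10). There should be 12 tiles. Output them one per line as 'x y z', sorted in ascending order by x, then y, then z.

Walk ring at distance 2 from (4, 6, -10):
Start at center + D4*2 = (2, 6, -8)
  hex 0: (2, 6, -8)
  hex 1: (3, 5, -8)
  hex 2: (4, 4, -8)
  hex 3: (5, 4, -9)
  hex 4: (6, 4, -10)
  hex 5: (6, 5, -11)
  hex 6: (6, 6, -12)
  hex 7: (5, 7, -12)
  hex 8: (4, 8, -12)
  hex 9: (3, 8, -11)
  hex 10: (2, 8, -10)
  hex 11: (2, 7, -9)
Sorted: 12 hexes.

Answer: 2 6 -8
2 7 -9
2 8 -10
3 5 -8
3 8 -11
4 4 -8
4 8 -12
5 4 -9
5 7 -12
6 4 -10
6 5 -11
6 6 -12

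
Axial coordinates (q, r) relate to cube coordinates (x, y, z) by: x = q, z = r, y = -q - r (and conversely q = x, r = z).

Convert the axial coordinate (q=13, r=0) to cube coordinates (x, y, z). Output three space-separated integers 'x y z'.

x = q = 13
z = r = 0
y = -x - z = -(13) - (0) = -13

Answer: 13 -13 0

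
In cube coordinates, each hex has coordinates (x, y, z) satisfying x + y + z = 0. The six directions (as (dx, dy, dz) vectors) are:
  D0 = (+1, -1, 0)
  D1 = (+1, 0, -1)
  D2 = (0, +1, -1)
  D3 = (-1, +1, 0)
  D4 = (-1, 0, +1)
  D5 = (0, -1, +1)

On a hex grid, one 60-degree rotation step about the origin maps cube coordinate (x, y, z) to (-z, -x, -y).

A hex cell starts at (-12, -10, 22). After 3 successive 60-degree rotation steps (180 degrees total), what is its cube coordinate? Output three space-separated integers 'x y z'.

Start: (-12, -10, 22)
Step 1: (-12, -10, 22) -> (-(22), -(-12), -(-10)) = (-22, 12, 10)
Step 2: (-22, 12, 10) -> (-(10), -(-22), -(12)) = (-10, 22, -12)
Step 3: (-10, 22, -12) -> (-(-12), -(-10), -(22)) = (12, 10, -22)

Answer: 12 10 -22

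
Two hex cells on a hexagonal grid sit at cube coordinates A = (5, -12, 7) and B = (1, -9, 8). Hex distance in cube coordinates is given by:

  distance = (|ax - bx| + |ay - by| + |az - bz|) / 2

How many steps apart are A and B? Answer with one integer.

Answer: 4

Derivation:
|ax - bx| = |5 - 1| = 4
|ay - by| = |-12 - (-9)| = 3
|az - bz| = |7 - 8| = 1
distance = (4 + 3 + 1) / 2 = 8 / 2 = 4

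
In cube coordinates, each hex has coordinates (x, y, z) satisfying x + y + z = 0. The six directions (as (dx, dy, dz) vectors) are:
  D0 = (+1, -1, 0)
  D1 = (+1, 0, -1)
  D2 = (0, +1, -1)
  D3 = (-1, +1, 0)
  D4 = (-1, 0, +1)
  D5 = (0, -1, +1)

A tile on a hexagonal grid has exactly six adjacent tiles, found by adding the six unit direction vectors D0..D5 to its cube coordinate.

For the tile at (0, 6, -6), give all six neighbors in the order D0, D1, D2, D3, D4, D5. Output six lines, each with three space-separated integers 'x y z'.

Answer: 1 5 -6
1 6 -7
0 7 -7
-1 7 -6
-1 6 -5
0 5 -5

Derivation:
Center: (0, 6, -6). Add each direction:
  D0: (0, 6, -6) + (1, -1, 0) = (1, 5, -6)
  D1: (0, 6, -6) + (1, 0, -1) = (1, 6, -7)
  D2: (0, 6, -6) + (0, 1, -1) = (0, 7, -7)
  D3: (0, 6, -6) + (-1, 1, 0) = (-1, 7, -6)
  D4: (0, 6, -6) + (-1, 0, 1) = (-1, 6, -5)
  D5: (0, 6, -6) + (0, -1, 1) = (0, 5, -5)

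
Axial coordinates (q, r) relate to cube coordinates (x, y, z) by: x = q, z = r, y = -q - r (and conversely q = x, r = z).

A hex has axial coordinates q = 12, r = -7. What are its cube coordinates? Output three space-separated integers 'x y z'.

x = q = 12
z = r = -7
y = -x - z = -(12) - (-7) = -5

Answer: 12 -5 -7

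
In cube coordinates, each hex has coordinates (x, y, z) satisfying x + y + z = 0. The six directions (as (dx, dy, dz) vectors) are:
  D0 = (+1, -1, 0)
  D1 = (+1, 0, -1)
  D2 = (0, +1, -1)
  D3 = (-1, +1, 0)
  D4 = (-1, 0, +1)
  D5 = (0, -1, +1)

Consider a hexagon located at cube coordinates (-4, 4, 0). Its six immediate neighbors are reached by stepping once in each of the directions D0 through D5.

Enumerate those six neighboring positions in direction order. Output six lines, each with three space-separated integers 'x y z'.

Center: (-4, 4, 0). Add each direction:
  D0: (-4, 4, 0) + (1, -1, 0) = (-3, 3, 0)
  D1: (-4, 4, 0) + (1, 0, -1) = (-3, 4, -1)
  D2: (-4, 4, 0) + (0, 1, -1) = (-4, 5, -1)
  D3: (-4, 4, 0) + (-1, 1, 0) = (-5, 5, 0)
  D4: (-4, 4, 0) + (-1, 0, 1) = (-5, 4, 1)
  D5: (-4, 4, 0) + (0, -1, 1) = (-4, 3, 1)

Answer: -3 3 0
-3 4 -1
-4 5 -1
-5 5 0
-5 4 1
-4 3 1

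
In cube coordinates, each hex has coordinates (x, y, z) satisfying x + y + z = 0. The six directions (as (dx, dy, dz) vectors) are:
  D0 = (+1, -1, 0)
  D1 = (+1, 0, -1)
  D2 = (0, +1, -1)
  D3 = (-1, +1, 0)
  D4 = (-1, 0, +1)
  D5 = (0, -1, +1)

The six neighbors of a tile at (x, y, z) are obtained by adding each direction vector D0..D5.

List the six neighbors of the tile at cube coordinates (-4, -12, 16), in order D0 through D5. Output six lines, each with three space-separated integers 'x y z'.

Center: (-4, -12, 16). Add each direction:
  D0: (-4, -12, 16) + (1, -1, 0) = (-3, -13, 16)
  D1: (-4, -12, 16) + (1, 0, -1) = (-3, -12, 15)
  D2: (-4, -12, 16) + (0, 1, -1) = (-4, -11, 15)
  D3: (-4, -12, 16) + (-1, 1, 0) = (-5, -11, 16)
  D4: (-4, -12, 16) + (-1, 0, 1) = (-5, -12, 17)
  D5: (-4, -12, 16) + (0, -1, 1) = (-4, -13, 17)

Answer: -3 -13 16
-3 -12 15
-4 -11 15
-5 -11 16
-5 -12 17
-4 -13 17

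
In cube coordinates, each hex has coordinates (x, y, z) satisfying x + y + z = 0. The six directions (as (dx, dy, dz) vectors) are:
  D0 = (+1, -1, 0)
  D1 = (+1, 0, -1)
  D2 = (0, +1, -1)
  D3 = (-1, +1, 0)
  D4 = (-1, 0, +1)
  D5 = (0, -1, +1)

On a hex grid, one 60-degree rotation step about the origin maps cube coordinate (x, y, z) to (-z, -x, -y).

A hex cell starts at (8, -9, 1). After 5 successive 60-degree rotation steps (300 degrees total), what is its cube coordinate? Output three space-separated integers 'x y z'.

Start: (8, -9, 1)
Step 1: (8, -9, 1) -> (-(1), -(8), -(-9)) = (-1, -8, 9)
Step 2: (-1, -8, 9) -> (-(9), -(-1), -(-8)) = (-9, 1, 8)
Step 3: (-9, 1, 8) -> (-(8), -(-9), -(1)) = (-8, 9, -1)
Step 4: (-8, 9, -1) -> (-(-1), -(-8), -(9)) = (1, 8, -9)
Step 5: (1, 8, -9) -> (-(-9), -(1), -(8)) = (9, -1, -8)

Answer: 9 -1 -8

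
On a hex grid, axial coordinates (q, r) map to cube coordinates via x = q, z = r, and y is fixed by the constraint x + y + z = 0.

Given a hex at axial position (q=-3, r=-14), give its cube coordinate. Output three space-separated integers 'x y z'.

x = q = -3
z = r = -14
y = -x - z = -(-3) - (-14) = 17

Answer: -3 17 -14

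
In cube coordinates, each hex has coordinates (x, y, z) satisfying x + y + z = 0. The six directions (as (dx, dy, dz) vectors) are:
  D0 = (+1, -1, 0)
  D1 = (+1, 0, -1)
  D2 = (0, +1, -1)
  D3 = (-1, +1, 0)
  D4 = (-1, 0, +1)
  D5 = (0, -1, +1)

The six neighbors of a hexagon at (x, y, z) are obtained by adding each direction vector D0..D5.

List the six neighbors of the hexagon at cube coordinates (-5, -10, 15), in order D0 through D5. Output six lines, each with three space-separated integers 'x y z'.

Center: (-5, -10, 15). Add each direction:
  D0: (-5, -10, 15) + (1, -1, 0) = (-4, -11, 15)
  D1: (-5, -10, 15) + (1, 0, -1) = (-4, -10, 14)
  D2: (-5, -10, 15) + (0, 1, -1) = (-5, -9, 14)
  D3: (-5, -10, 15) + (-1, 1, 0) = (-6, -9, 15)
  D4: (-5, -10, 15) + (-1, 0, 1) = (-6, -10, 16)
  D5: (-5, -10, 15) + (0, -1, 1) = (-5, -11, 16)

Answer: -4 -11 15
-4 -10 14
-5 -9 14
-6 -9 15
-6 -10 16
-5 -11 16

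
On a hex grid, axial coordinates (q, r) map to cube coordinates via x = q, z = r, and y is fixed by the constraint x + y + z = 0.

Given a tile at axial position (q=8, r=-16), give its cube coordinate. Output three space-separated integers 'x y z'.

Answer: 8 8 -16

Derivation:
x = q = 8
z = r = -16
y = -x - z = -(8) - (-16) = 8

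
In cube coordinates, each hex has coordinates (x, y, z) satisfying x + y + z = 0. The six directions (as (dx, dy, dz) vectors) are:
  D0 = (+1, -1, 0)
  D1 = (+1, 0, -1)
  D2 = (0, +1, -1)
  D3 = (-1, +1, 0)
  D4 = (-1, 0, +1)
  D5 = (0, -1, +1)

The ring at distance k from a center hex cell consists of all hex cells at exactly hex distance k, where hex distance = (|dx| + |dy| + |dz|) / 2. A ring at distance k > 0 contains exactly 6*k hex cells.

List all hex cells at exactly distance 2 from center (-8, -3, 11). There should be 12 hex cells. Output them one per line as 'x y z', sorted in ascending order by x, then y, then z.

Answer: -10 -3 13
-10 -2 12
-10 -1 11
-9 -4 13
-9 -1 10
-8 -5 13
-8 -1 9
-7 -5 12
-7 -2 9
-6 -5 11
-6 -4 10
-6 -3 9

Derivation:
Walk ring at distance 2 from (-8, -3, 11):
Start at center + D4*2 = (-10, -3, 13)
  hex 0: (-10, -3, 13)
  hex 1: (-9, -4, 13)
  hex 2: (-8, -5, 13)
  hex 3: (-7, -5, 12)
  hex 4: (-6, -5, 11)
  hex 5: (-6, -4, 10)
  hex 6: (-6, -3, 9)
  hex 7: (-7, -2, 9)
  hex 8: (-8, -1, 9)
  hex 9: (-9, -1, 10)
  hex 10: (-10, -1, 11)
  hex 11: (-10, -2, 12)
Sorted: 12 hexes.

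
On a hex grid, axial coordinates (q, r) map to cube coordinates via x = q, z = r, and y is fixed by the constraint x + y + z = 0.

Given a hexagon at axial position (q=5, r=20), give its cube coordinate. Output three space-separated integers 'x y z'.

x = q = 5
z = r = 20
y = -x - z = -(5) - (20) = -25

Answer: 5 -25 20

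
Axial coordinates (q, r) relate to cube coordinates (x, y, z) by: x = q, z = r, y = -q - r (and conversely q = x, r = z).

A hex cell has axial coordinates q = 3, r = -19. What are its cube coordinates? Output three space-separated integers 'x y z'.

x = q = 3
z = r = -19
y = -x - z = -(3) - (-19) = 16

Answer: 3 16 -19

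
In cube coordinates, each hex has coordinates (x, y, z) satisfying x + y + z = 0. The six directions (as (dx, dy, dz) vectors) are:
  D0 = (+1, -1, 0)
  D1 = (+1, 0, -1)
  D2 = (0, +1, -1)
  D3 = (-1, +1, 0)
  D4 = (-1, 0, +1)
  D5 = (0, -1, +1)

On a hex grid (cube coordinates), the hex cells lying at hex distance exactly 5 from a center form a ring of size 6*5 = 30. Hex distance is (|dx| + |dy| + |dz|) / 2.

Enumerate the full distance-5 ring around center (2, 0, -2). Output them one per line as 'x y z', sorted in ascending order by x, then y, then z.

Answer: -3 0 3
-3 1 2
-3 2 1
-3 3 0
-3 4 -1
-3 5 -2
-2 -1 3
-2 5 -3
-1 -2 3
-1 5 -4
0 -3 3
0 5 -5
1 -4 3
1 5 -6
2 -5 3
2 5 -7
3 -5 2
3 4 -7
4 -5 1
4 3 -7
5 -5 0
5 2 -7
6 -5 -1
6 1 -7
7 -5 -2
7 -4 -3
7 -3 -4
7 -2 -5
7 -1 -6
7 0 -7

Derivation:
Walk ring at distance 5 from (2, 0, -2):
Start at center + D4*5 = (-3, 0, 3)
  hex 0: (-3, 0, 3)
  hex 1: (-2, -1, 3)
  hex 2: (-1, -2, 3)
  hex 3: (0, -3, 3)
  hex 4: (1, -4, 3)
  hex 5: (2, -5, 3)
  hex 6: (3, -5, 2)
  hex 7: (4, -5, 1)
  hex 8: (5, -5, 0)
  hex 9: (6, -5, -1)
  hex 10: (7, -5, -2)
  hex 11: (7, -4, -3)
  hex 12: (7, -3, -4)
  hex 13: (7, -2, -5)
  hex 14: (7, -1, -6)
  hex 15: (7, 0, -7)
  hex 16: (6, 1, -7)
  hex 17: (5, 2, -7)
  hex 18: (4, 3, -7)
  hex 19: (3, 4, -7)
  hex 20: (2, 5, -7)
  hex 21: (1, 5, -6)
  hex 22: (0, 5, -5)
  hex 23: (-1, 5, -4)
  hex 24: (-2, 5, -3)
  hex 25: (-3, 5, -2)
  hex 26: (-3, 4, -1)
  hex 27: (-3, 3, 0)
  hex 28: (-3, 2, 1)
  hex 29: (-3, 1, 2)
Sorted: 30 hexes.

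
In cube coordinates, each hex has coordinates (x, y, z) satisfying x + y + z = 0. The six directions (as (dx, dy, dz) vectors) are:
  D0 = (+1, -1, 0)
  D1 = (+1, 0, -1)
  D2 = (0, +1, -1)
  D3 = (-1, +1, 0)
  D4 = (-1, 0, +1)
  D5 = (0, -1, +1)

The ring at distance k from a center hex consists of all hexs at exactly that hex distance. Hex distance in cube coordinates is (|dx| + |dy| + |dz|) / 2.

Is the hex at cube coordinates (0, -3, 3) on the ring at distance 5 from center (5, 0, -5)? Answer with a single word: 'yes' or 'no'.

Answer: no

Derivation:
|px - cx| = |0 - 5| = 5
|py - cy| = |-3 - 0| = 3
|pz - cz| = |3 - (-5)| = 8
distance = (5+3+8)/2 = 16/2 = 8
radius = 5; distance != radius -> no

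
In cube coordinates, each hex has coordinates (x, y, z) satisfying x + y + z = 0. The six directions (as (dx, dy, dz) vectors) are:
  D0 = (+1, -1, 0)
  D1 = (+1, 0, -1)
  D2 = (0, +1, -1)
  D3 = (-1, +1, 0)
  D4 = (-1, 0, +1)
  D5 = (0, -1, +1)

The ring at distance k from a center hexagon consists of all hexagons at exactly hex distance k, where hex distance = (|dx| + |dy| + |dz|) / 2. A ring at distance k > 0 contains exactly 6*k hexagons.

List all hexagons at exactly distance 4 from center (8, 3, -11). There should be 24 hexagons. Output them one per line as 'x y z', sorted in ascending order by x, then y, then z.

Walk ring at distance 4 from (8, 3, -11):
Start at center + D4*4 = (4, 3, -7)
  hex 0: (4, 3, -7)
  hex 1: (5, 2, -7)
  hex 2: (6, 1, -7)
  hex 3: (7, 0, -7)
  hex 4: (8, -1, -7)
  hex 5: (9, -1, -8)
  hex 6: (10, -1, -9)
  hex 7: (11, -1, -10)
  hex 8: (12, -1, -11)
  hex 9: (12, 0, -12)
  hex 10: (12, 1, -13)
  hex 11: (12, 2, -14)
  hex 12: (12, 3, -15)
  hex 13: (11, 4, -15)
  hex 14: (10, 5, -15)
  hex 15: (9, 6, -15)
  hex 16: (8, 7, -15)
  hex 17: (7, 7, -14)
  hex 18: (6, 7, -13)
  hex 19: (5, 7, -12)
  hex 20: (4, 7, -11)
  hex 21: (4, 6, -10)
  hex 22: (4, 5, -9)
  hex 23: (4, 4, -8)
Sorted: 24 hexes.

Answer: 4 3 -7
4 4 -8
4 5 -9
4 6 -10
4 7 -11
5 2 -7
5 7 -12
6 1 -7
6 7 -13
7 0 -7
7 7 -14
8 -1 -7
8 7 -15
9 -1 -8
9 6 -15
10 -1 -9
10 5 -15
11 -1 -10
11 4 -15
12 -1 -11
12 0 -12
12 1 -13
12 2 -14
12 3 -15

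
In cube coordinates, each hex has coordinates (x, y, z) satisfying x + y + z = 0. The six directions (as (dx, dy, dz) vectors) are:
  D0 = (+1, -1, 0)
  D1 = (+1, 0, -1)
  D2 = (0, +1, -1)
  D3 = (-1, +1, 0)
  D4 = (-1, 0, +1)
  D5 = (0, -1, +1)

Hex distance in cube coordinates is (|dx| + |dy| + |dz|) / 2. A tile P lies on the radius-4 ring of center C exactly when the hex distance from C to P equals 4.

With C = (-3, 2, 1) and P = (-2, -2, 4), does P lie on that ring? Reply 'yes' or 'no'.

Answer: yes

Derivation:
|px - cx| = |-2 - (-3)| = 1
|py - cy| = |-2 - 2| = 4
|pz - cz| = |4 - 1| = 3
distance = (1+4+3)/2 = 8/2 = 4
radius = 4; distance == radius -> yes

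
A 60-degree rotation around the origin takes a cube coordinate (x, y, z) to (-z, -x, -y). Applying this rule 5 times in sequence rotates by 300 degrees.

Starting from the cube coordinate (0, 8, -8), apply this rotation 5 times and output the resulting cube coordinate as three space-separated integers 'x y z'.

Start: (0, 8, -8)
Step 1: (0, 8, -8) -> (-(-8), -(0), -(8)) = (8, 0, -8)
Step 2: (8, 0, -8) -> (-(-8), -(8), -(0)) = (8, -8, 0)
Step 3: (8, -8, 0) -> (-(0), -(8), -(-8)) = (0, -8, 8)
Step 4: (0, -8, 8) -> (-(8), -(0), -(-8)) = (-8, 0, 8)
Step 5: (-8, 0, 8) -> (-(8), -(-8), -(0)) = (-8, 8, 0)

Answer: -8 8 0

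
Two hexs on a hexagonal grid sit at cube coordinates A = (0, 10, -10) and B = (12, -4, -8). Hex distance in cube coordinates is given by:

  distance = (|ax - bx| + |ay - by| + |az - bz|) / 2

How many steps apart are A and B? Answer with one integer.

|ax - bx| = |0 - 12| = 12
|ay - by| = |10 - (-4)| = 14
|az - bz| = |-10 - (-8)| = 2
distance = (12 + 14 + 2) / 2 = 28 / 2 = 14

Answer: 14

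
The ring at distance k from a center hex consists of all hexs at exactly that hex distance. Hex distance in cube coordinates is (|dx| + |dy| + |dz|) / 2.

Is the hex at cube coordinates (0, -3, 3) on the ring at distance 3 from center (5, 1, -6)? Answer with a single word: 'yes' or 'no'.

Answer: no

Derivation:
|px - cx| = |0 - 5| = 5
|py - cy| = |-3 - 1| = 4
|pz - cz| = |3 - (-6)| = 9
distance = (5+4+9)/2 = 18/2 = 9
radius = 3; distance != radius -> no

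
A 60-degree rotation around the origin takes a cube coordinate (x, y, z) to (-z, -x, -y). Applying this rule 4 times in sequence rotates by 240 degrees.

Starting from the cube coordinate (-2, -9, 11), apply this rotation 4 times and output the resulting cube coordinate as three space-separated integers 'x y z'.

Start: (-2, -9, 11)
Step 1: (-2, -9, 11) -> (-(11), -(-2), -(-9)) = (-11, 2, 9)
Step 2: (-11, 2, 9) -> (-(9), -(-11), -(2)) = (-9, 11, -2)
Step 3: (-9, 11, -2) -> (-(-2), -(-9), -(11)) = (2, 9, -11)
Step 4: (2, 9, -11) -> (-(-11), -(2), -(9)) = (11, -2, -9)

Answer: 11 -2 -9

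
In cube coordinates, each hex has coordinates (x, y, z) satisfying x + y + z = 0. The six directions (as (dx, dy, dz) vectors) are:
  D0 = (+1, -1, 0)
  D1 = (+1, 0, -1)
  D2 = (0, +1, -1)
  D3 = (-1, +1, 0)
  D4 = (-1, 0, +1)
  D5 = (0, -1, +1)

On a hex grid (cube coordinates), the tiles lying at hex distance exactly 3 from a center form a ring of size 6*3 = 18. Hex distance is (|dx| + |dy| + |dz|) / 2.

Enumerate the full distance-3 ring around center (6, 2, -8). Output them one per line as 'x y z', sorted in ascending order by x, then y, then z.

Answer: 3 2 -5
3 3 -6
3 4 -7
3 5 -8
4 1 -5
4 5 -9
5 0 -5
5 5 -10
6 -1 -5
6 5 -11
7 -1 -6
7 4 -11
8 -1 -7
8 3 -11
9 -1 -8
9 0 -9
9 1 -10
9 2 -11

Derivation:
Walk ring at distance 3 from (6, 2, -8):
Start at center + D4*3 = (3, 2, -5)
  hex 0: (3, 2, -5)
  hex 1: (4, 1, -5)
  hex 2: (5, 0, -5)
  hex 3: (6, -1, -5)
  hex 4: (7, -1, -6)
  hex 5: (8, -1, -7)
  hex 6: (9, -1, -8)
  hex 7: (9, 0, -9)
  hex 8: (9, 1, -10)
  hex 9: (9, 2, -11)
  hex 10: (8, 3, -11)
  hex 11: (7, 4, -11)
  hex 12: (6, 5, -11)
  hex 13: (5, 5, -10)
  hex 14: (4, 5, -9)
  hex 15: (3, 5, -8)
  hex 16: (3, 4, -7)
  hex 17: (3, 3, -6)
Sorted: 18 hexes.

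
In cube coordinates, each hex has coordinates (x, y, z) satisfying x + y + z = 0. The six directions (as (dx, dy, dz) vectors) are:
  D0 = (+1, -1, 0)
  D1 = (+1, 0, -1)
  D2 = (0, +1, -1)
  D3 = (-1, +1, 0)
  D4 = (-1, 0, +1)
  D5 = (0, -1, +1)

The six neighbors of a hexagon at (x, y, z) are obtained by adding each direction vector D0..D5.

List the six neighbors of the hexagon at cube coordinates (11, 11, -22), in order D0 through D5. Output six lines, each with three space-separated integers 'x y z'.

Answer: 12 10 -22
12 11 -23
11 12 -23
10 12 -22
10 11 -21
11 10 -21

Derivation:
Center: (11, 11, -22). Add each direction:
  D0: (11, 11, -22) + (1, -1, 0) = (12, 10, -22)
  D1: (11, 11, -22) + (1, 0, -1) = (12, 11, -23)
  D2: (11, 11, -22) + (0, 1, -1) = (11, 12, -23)
  D3: (11, 11, -22) + (-1, 1, 0) = (10, 12, -22)
  D4: (11, 11, -22) + (-1, 0, 1) = (10, 11, -21)
  D5: (11, 11, -22) + (0, -1, 1) = (11, 10, -21)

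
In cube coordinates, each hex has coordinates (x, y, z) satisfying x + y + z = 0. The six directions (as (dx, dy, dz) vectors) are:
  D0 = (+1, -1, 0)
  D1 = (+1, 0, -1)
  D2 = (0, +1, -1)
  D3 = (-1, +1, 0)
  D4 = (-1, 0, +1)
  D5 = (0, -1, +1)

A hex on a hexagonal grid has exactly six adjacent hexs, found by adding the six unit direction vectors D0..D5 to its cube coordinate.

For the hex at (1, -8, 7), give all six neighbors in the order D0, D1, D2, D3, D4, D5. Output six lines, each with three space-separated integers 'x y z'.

Answer: 2 -9 7
2 -8 6
1 -7 6
0 -7 7
0 -8 8
1 -9 8

Derivation:
Center: (1, -8, 7). Add each direction:
  D0: (1, -8, 7) + (1, -1, 0) = (2, -9, 7)
  D1: (1, -8, 7) + (1, 0, -1) = (2, -8, 6)
  D2: (1, -8, 7) + (0, 1, -1) = (1, -7, 6)
  D3: (1, -8, 7) + (-1, 1, 0) = (0, -7, 7)
  D4: (1, -8, 7) + (-1, 0, 1) = (0, -8, 8)
  D5: (1, -8, 7) + (0, -1, 1) = (1, -9, 8)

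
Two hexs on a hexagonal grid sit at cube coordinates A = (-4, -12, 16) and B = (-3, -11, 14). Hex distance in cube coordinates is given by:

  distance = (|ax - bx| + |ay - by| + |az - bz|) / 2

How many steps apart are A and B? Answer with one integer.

Answer: 2

Derivation:
|ax - bx| = |-4 - (-3)| = 1
|ay - by| = |-12 - (-11)| = 1
|az - bz| = |16 - 14| = 2
distance = (1 + 1 + 2) / 2 = 4 / 2 = 2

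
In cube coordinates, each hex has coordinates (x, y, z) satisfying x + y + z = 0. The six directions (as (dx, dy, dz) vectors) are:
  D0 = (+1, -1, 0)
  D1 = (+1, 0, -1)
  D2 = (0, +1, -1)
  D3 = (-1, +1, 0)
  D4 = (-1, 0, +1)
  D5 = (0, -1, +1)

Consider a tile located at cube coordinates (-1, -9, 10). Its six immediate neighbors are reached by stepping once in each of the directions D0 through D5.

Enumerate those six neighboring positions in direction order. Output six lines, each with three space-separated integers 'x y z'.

Answer: 0 -10 10
0 -9 9
-1 -8 9
-2 -8 10
-2 -9 11
-1 -10 11

Derivation:
Center: (-1, -9, 10). Add each direction:
  D0: (-1, -9, 10) + (1, -1, 0) = (0, -10, 10)
  D1: (-1, -9, 10) + (1, 0, -1) = (0, -9, 9)
  D2: (-1, -9, 10) + (0, 1, -1) = (-1, -8, 9)
  D3: (-1, -9, 10) + (-1, 1, 0) = (-2, -8, 10)
  D4: (-1, -9, 10) + (-1, 0, 1) = (-2, -9, 11)
  D5: (-1, -9, 10) + (0, -1, 1) = (-1, -10, 11)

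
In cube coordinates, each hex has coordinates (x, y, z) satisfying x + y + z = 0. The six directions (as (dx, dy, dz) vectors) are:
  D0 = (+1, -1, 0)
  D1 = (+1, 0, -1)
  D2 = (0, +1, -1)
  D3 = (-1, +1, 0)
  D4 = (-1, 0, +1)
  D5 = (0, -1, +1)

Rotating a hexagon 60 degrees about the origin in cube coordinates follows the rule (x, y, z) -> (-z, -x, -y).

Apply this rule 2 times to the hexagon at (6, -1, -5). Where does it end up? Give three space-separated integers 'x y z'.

Start: (6, -1, -5)
Step 1: (6, -1, -5) -> (-(-5), -(6), -(-1)) = (5, -6, 1)
Step 2: (5, -6, 1) -> (-(1), -(5), -(-6)) = (-1, -5, 6)

Answer: -1 -5 6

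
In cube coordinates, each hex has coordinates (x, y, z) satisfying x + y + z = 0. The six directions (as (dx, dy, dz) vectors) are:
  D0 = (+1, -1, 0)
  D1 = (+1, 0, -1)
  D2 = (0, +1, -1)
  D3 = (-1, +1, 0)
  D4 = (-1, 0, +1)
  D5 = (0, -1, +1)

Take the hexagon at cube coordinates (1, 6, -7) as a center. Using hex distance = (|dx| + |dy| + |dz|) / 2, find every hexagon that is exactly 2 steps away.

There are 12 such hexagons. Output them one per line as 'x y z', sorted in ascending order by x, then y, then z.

Walk ring at distance 2 from (1, 6, -7):
Start at center + D4*2 = (-1, 6, -5)
  hex 0: (-1, 6, -5)
  hex 1: (0, 5, -5)
  hex 2: (1, 4, -5)
  hex 3: (2, 4, -6)
  hex 4: (3, 4, -7)
  hex 5: (3, 5, -8)
  hex 6: (3, 6, -9)
  hex 7: (2, 7, -9)
  hex 8: (1, 8, -9)
  hex 9: (0, 8, -8)
  hex 10: (-1, 8, -7)
  hex 11: (-1, 7, -6)
Sorted: 12 hexes.

Answer: -1 6 -5
-1 7 -6
-1 8 -7
0 5 -5
0 8 -8
1 4 -5
1 8 -9
2 4 -6
2 7 -9
3 4 -7
3 5 -8
3 6 -9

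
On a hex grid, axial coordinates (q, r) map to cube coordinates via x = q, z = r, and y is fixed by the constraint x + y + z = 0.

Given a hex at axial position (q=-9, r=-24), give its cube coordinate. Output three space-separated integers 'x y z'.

x = q = -9
z = r = -24
y = -x - z = -(-9) - (-24) = 33

Answer: -9 33 -24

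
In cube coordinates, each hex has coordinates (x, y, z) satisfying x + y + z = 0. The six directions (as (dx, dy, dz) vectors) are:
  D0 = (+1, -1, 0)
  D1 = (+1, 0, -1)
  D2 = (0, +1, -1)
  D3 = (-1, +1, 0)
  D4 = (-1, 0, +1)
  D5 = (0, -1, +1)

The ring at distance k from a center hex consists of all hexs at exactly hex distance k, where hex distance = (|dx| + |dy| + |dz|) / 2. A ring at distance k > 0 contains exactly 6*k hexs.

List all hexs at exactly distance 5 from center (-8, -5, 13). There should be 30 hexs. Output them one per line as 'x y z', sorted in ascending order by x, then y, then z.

Walk ring at distance 5 from (-8, -5, 13):
Start at center + D4*5 = (-13, -5, 18)
  hex 0: (-13, -5, 18)
  hex 1: (-12, -6, 18)
  hex 2: (-11, -7, 18)
  hex 3: (-10, -8, 18)
  hex 4: (-9, -9, 18)
  hex 5: (-8, -10, 18)
  hex 6: (-7, -10, 17)
  hex 7: (-6, -10, 16)
  hex 8: (-5, -10, 15)
  hex 9: (-4, -10, 14)
  hex 10: (-3, -10, 13)
  hex 11: (-3, -9, 12)
  hex 12: (-3, -8, 11)
  hex 13: (-3, -7, 10)
  hex 14: (-3, -6, 9)
  hex 15: (-3, -5, 8)
  hex 16: (-4, -4, 8)
  hex 17: (-5, -3, 8)
  hex 18: (-6, -2, 8)
  hex 19: (-7, -1, 8)
  hex 20: (-8, 0, 8)
  hex 21: (-9, 0, 9)
  hex 22: (-10, 0, 10)
  hex 23: (-11, 0, 11)
  hex 24: (-12, 0, 12)
  hex 25: (-13, 0, 13)
  hex 26: (-13, -1, 14)
  hex 27: (-13, -2, 15)
  hex 28: (-13, -3, 16)
  hex 29: (-13, -4, 17)
Sorted: 30 hexes.

Answer: -13 -5 18
-13 -4 17
-13 -3 16
-13 -2 15
-13 -1 14
-13 0 13
-12 -6 18
-12 0 12
-11 -7 18
-11 0 11
-10 -8 18
-10 0 10
-9 -9 18
-9 0 9
-8 -10 18
-8 0 8
-7 -10 17
-7 -1 8
-6 -10 16
-6 -2 8
-5 -10 15
-5 -3 8
-4 -10 14
-4 -4 8
-3 -10 13
-3 -9 12
-3 -8 11
-3 -7 10
-3 -6 9
-3 -5 8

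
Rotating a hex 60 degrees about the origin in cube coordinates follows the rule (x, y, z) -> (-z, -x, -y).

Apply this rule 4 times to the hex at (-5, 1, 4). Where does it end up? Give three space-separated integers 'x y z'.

Answer: 4 -5 1

Derivation:
Start: (-5, 1, 4)
Step 1: (-5, 1, 4) -> (-(4), -(-5), -(1)) = (-4, 5, -1)
Step 2: (-4, 5, -1) -> (-(-1), -(-4), -(5)) = (1, 4, -5)
Step 3: (1, 4, -5) -> (-(-5), -(1), -(4)) = (5, -1, -4)
Step 4: (5, -1, -4) -> (-(-4), -(5), -(-1)) = (4, -5, 1)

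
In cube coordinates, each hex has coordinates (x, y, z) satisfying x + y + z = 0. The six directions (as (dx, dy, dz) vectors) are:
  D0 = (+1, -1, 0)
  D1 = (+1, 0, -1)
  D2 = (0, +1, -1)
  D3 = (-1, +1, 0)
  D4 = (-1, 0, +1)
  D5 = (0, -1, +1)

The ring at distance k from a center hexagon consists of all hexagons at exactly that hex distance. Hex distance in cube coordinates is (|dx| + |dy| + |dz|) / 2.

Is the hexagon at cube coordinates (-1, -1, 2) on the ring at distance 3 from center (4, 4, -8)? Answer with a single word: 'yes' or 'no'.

Answer: no

Derivation:
|px - cx| = |-1 - 4| = 5
|py - cy| = |-1 - 4| = 5
|pz - cz| = |2 - (-8)| = 10
distance = (5+5+10)/2 = 20/2 = 10
radius = 3; distance != radius -> no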